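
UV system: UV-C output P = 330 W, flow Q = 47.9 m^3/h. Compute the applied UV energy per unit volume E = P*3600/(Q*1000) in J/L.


Energy delivered per hour = 330 W * 3600 s = 1188000 J/h
Volume treated per hour = 47.9 m^3/h * 1000 = 47900 L/h
dose = 1188000 / 47900 = 24.8017 J/L

24.8017 J/L


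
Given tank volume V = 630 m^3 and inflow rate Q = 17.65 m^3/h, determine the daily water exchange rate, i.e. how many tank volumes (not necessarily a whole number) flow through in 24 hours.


Daily flow volume = 17.65 m^3/h * 24 h = 423.6 m^3/day
Exchanges = daily flow / tank volume = 423.6 / 630 = 0.672381 exchanges/day

0.672381 exchanges/day


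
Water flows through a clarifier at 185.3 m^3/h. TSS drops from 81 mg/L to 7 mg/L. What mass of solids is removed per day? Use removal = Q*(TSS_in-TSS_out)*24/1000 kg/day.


Concentration drop: TSS_in - TSS_out = 81 - 7 = 74 mg/L
Hourly solids removed = Q * dTSS = 185.3 m^3/h * 74 mg/L = 13712.2 g/h  (m^3/h * mg/L = g/h)
Daily solids removed = 13712.2 * 24 = 329092.8 g/day
Convert g to kg: 329092.8 / 1000 = 329.0928 kg/day

329.0928 kg/day


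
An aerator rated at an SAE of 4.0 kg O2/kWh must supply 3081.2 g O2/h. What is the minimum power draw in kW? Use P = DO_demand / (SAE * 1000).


SAE in g O2/kWh = 4.0 * 1000 = 4000 g/kWh
P = DO_demand / SAE_g = 3081.2 / 4000 = 0.7703 kW

0.7703 kW


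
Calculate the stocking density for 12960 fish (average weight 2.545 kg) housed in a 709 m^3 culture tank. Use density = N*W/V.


Total biomass = 12960 fish * 2.545 kg = 32983.2 kg
Density = total biomass / volume = 32983.2 / 709 = 46.5207 kg/m^3

46.5207 kg/m^3


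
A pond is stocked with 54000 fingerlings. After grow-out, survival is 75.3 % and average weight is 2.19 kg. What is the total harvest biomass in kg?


Survivors = 54000 * 75.3/100 = 40662 fish
Harvest biomass = survivors * W_f = 40662 * 2.19 = 89049.78 kg

89049.78 kg


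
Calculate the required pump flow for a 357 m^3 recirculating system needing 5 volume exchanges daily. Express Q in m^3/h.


Daily recirculation volume = 357 m^3 * 5 = 1785 m^3/day
Flow rate Q = daily volume / 24 h = 1785 / 24 = 74.375 m^3/h

74.375 m^3/h


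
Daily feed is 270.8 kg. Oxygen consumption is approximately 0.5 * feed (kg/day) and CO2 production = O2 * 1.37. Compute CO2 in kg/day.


O2 = 270.8 * 0.5 = 135.4
CO2 = 135.4 * 1.37 = 185.498

185.498 kg/day


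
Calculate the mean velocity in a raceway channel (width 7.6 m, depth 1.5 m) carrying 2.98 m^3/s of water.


Cross-sectional area = W * d = 7.6 * 1.5 = 11.4 m^2
Velocity = Q / A = 2.98 / 11.4 = 0.261404 m/s

0.261404 m/s


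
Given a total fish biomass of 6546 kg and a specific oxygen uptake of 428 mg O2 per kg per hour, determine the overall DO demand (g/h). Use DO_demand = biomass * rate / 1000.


Total O2 consumption (mg/h) = 6546 kg * 428 mg/(kg*h) = 2801688 mg/h
Convert to g/h: 2801688 / 1000 = 2801.688 g/h

2801.688 g/h


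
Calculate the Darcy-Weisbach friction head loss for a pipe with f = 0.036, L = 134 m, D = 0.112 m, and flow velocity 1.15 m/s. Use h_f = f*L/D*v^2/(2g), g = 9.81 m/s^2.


v^2 = 1.15^2 = 1.3225 m^2/s^2
L/D = 134/0.112 = 1196.4286
h_f = f*(L/D)*v^2/(2g) = 0.036 * 1196.4286 * 1.3225 / 19.62 = 2.90326 m

2.90326 m


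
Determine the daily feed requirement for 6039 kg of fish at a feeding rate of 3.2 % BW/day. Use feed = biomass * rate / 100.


Feeding rate fraction = 3.2% / 100 = 0.032
Daily feed = 6039 kg * 0.032 = 193.248 kg/day

193.248 kg/day


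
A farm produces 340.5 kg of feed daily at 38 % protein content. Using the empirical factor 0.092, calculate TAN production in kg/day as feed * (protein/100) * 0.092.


Protein in feed = 340.5 * 38/100 = 129.39 kg/day
TAN = protein * 0.092 = 129.39 * 0.092 = 11.90388 kg/day

11.90388 kg/day


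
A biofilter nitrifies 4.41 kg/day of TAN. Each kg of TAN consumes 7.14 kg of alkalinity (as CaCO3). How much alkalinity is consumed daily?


Alkalinity factor: 7.14 kg CaCO3 consumed per kg TAN nitrified
alk = 4.41 kg TAN * 7.14 = 31.4874 kg CaCO3/day

31.4874 kg CaCO3/day


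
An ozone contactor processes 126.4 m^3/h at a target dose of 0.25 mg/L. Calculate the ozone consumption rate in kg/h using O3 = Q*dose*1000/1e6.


O3 demand (mg/h) = Q * dose * 1000 = 126.4 * 0.25 * 1000 = 31600 mg/h
Convert mg to kg: 31600 / 1e6 = 0.0316 kg/h

0.0316 kg/h


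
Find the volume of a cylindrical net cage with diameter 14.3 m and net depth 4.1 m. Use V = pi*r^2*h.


r = d/2 = 14.3/2 = 7.15 m
Base area = pi*r^2 = pi*7.15^2 = 160.60607 m^2
Volume = 160.60607 * 4.1 = 658.485 m^3

658.485 m^3


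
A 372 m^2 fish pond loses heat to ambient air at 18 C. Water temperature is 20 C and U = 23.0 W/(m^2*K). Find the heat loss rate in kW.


Temperature difference dT = 20 - 18 = 2 K
Heat loss (W) = U * A * dT = 23.0 * 372 * 2 = 17112 W
Convert to kW: 17112 / 1000 = 17.112 kW

17.112 kW


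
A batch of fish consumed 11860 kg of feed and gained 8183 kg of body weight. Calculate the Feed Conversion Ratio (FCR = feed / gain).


FCR = feed consumed / weight gained
FCR = 11860 kg / 8183 kg = 1.44935

1.44935


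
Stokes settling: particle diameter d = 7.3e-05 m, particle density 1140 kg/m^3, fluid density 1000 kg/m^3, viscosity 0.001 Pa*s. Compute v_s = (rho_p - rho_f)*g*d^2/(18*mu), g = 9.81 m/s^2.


Density difference: rho_p - rho_f = 1140 - 1000 = 140 kg/m^3
d^2 = (7.3e-05)^2 = 5.329e-09 m^2
Numerator = (rho_p - rho_f) * g * d^2 = 140 * 9.81 * 5.329e-09 = 7.3188486e-06
Denominator = 18 * mu = 18 * 0.001 = 0.018
v_s = 7.3188486e-06 / 0.018 = 4.06603e-04 m/s
Check: Re = rho_f * v_s * d / mu = 1000 * 4.06603e-04 * 7.3e-05 / 0.001 = 0.0297 < 1, so Stokes' law applies.

4.06603e-04 m/s


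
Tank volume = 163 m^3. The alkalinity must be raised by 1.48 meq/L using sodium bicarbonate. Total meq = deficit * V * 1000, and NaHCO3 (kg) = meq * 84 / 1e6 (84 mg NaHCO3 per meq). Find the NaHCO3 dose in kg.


Tank volume in L = 163 m^3 * 1000 = 163000 L
Total meq required = 1.48 meq/L * 163000 L = 241240 meq
NaHCO3 mass = 241240 meq * 84 mg/meq / 1e6 = 20.2642 kg

20.2642 kg


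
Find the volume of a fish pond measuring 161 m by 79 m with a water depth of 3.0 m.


Base area = L * W = 161 * 79 = 12719 m^2
Volume = area * depth = 12719 * 3.0 = 38157 m^3

38157 m^3


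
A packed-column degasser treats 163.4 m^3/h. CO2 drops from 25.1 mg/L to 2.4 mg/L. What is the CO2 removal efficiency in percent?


CO2_out / CO2_in = 2.4 / 25.1 = 0.09561753
Fraction remaining = 0.09561753
efficiency = (1 - 0.09561753) * 100 = 90.4382 %

90.4382 %


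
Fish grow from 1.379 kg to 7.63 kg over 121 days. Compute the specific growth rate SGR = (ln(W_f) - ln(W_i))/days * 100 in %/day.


ln(W_f) = ln(7.63) = 2.0320878
ln(W_i) = ln(1.379) = 0.3213586
ln(W_f) - ln(W_i) = 2.0320878 - 0.3213586 = 1.7107292
SGR = 1.7107292 / 121 * 100 = 1.41383 %/day

1.41383 %/day


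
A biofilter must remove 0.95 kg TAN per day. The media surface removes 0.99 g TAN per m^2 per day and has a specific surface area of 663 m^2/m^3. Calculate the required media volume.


A = 0.95*1000 / 0.99 = 959.59596 m^2
V = 959.59596 / 663 = 1.44735

1.44735 m^3


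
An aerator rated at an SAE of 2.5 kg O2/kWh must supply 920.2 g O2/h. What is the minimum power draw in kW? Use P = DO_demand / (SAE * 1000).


SAE in g O2/kWh = 2.5 * 1000 = 2500 g/kWh
P = DO_demand / SAE_g = 920.2 / 2500 = 0.36808 kW

0.36808 kW


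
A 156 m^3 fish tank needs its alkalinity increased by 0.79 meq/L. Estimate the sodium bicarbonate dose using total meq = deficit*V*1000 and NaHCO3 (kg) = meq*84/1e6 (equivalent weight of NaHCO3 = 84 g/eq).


Tank volume in L = 156 m^3 * 1000 = 156000 L
Total meq required = 0.79 meq/L * 156000 L = 123240 meq
NaHCO3 mass = 123240 meq * 84 mg/meq / 1e6 = 10.3522 kg

10.3522 kg


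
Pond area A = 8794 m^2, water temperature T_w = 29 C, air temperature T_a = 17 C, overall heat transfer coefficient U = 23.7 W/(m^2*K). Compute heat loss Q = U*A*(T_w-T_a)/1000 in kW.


Temperature difference dT = 29 - 17 = 12 K
Heat loss (W) = U * A * dT = 23.7 * 8794 * 12 = 2501013.6 W
Convert to kW: 2501013.6 / 1000 = 2501.0136 kW

2501.0136 kW


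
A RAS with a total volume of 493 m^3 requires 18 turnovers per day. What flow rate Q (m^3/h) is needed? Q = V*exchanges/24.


Daily recirculation volume = 493 m^3 * 18 = 8874 m^3/day
Flow rate Q = daily volume / 24 h = 8874 / 24 = 369.75 m^3/h

369.75 m^3/h


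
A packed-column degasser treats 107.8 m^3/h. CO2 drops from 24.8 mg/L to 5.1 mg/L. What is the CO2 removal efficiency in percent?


CO2_out / CO2_in = 5.1 / 24.8 = 0.20564516
Fraction remaining = 0.20564516
efficiency = (1 - 0.20564516) * 100 = 79.4355 %

79.4355 %


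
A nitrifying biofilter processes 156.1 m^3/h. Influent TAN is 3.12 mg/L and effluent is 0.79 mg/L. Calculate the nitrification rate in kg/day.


Concentration drop: TAN_in - TAN_out = 3.12 - 0.79 = 2.33 mg/L
Hourly TAN removed = Q * dTAN = 156.1 m^3/h * 2.33 mg/L = 363.713 g/h  (m^3/h * mg/L = g/h)
Daily TAN removed = 363.713 * 24 = 8729.112 g/day
Convert to kg/day: 8729.112 / 1000 = 8.729112 kg/day

8.729112 kg/day


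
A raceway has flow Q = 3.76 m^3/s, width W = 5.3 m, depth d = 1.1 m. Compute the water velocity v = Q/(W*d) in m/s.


Cross-sectional area = W * d = 5.3 * 1.1 = 5.83 m^2
Velocity = Q / A = 3.76 / 5.83 = 0.64494 m/s

0.64494 m/s


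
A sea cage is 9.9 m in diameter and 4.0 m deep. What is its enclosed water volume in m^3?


r = d/2 = 9.9/2 = 4.95 m
Base area = pi*r^2 = pi*4.95^2 = 76.976874 m^2
Volume = 76.976874 * 4.0 = 307.907 m^3

307.907 m^3


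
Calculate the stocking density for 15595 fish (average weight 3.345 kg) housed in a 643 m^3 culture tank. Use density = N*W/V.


Total biomass = 15595 fish * 3.345 kg = 52165.275 kg
Density = total biomass / volume = 52165.275 / 643 = 81.128 kg/m^3

81.128 kg/m^3


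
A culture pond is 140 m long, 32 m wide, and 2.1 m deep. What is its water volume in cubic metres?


Base area = L * W = 140 * 32 = 4480 m^2
Volume = area * depth = 4480 * 2.1 = 9408 m^3

9408 m^3


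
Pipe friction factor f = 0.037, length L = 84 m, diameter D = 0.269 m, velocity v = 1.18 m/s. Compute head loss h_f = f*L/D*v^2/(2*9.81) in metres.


v^2 = 1.18^2 = 1.3924 m^2/s^2
L/D = 84/0.269 = 312.26766
h_f = f*(L/D)*v^2/(2g) = 0.037 * 312.26766 * 1.3924 / 19.62 = 0.819962 m

0.819962 m


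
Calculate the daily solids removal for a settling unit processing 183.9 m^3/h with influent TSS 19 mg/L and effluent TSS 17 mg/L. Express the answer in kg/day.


Concentration drop: TSS_in - TSS_out = 19 - 17 = 2 mg/L
Hourly solids removed = Q * dTSS = 183.9 m^3/h * 2 mg/L = 367.8 g/h  (m^3/h * mg/L = g/h)
Daily solids removed = 367.8 * 24 = 8827.2 g/day
Convert g to kg: 8827.2 / 1000 = 8.8272 kg/day

8.8272 kg/day


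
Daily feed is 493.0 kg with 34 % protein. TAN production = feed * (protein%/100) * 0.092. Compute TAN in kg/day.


Protein in feed = 493.0 * 34/100 = 167.62 kg/day
TAN = protein * 0.092 = 167.62 * 0.092 = 15.42104 kg/day

15.42104 kg/day


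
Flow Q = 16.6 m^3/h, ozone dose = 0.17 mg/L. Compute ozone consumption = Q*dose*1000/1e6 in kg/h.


O3 demand (mg/h) = Q * dose * 1000 = 16.6 * 0.17 * 1000 = 2822 mg/h
Convert mg to kg: 2822 / 1e6 = 0.002822 kg/h

0.002822 kg/h


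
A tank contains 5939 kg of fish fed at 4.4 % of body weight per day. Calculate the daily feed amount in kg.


Feeding rate fraction = 4.4% / 100 = 0.044
Daily feed = 5939 kg * 0.044 = 261.316 kg/day

261.316 kg/day


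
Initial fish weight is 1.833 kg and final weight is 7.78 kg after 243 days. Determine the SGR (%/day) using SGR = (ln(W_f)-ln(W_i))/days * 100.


ln(W_f) = ln(7.78) = 2.0515563
ln(W_i) = ln(1.833) = 0.60595397
ln(W_f) - ln(W_i) = 2.0515563 - 0.60595397 = 1.4456023
SGR = 1.4456023 / 243 * 100 = 0.594898 %/day

0.594898 %/day


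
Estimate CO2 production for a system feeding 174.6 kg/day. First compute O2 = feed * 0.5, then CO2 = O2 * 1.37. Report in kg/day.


O2 = 174.6 * 0.5 = 87.3
CO2 = 87.3 * 1.37 = 119.601

119.601 kg/day


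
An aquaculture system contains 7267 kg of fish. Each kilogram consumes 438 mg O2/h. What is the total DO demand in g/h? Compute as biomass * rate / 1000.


Total O2 consumption (mg/h) = 7267 kg * 438 mg/(kg*h) = 3182946 mg/h
Convert to g/h: 3182946 / 1000 = 3182.946 g/h

3182.946 g/h


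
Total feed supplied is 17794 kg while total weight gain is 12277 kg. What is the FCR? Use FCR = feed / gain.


FCR = feed consumed / weight gained
FCR = 17794 kg / 12277 kg = 1.44938

1.44938


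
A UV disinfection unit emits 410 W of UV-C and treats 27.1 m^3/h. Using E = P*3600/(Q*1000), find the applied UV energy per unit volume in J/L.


Energy delivered per hour = 410 W * 3600 s = 1476000 J/h
Volume treated per hour = 27.1 m^3/h * 1000 = 27100 L/h
dose = 1476000 / 27100 = 54.4649 J/L

54.4649 J/L


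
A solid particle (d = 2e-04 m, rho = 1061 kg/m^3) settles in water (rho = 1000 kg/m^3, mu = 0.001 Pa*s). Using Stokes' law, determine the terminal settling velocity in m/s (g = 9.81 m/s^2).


Density difference: rho_p - rho_f = 1061 - 1000 = 61 kg/m^3
d^2 = (2e-04)^2 = 4e-08 m^2
Numerator = (rho_p - rho_f) * g * d^2 = 61 * 9.81 * 4e-08 = 2.39364e-05
Denominator = 18 * mu = 18 * 0.001 = 0.018
v_s = 2.39364e-05 / 0.018 = 0.0013298 m/s
Check: Re = rho_f * v_s * d / mu = 1000 * 0.0013298 * 2e-04 / 0.001 = 0.266 < 1, so Stokes' law applies.

0.0013298 m/s


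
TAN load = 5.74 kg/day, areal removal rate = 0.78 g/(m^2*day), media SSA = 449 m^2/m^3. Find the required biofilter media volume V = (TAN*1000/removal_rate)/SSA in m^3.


A = 5.74*1000 / 0.78 = 7358.9744 m^2
V = 7358.9744 / 449 = 16.3897

16.3897 m^3


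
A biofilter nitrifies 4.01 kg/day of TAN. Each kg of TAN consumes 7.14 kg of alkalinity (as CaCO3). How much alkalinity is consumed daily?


Alkalinity factor: 7.14 kg CaCO3 consumed per kg TAN nitrified
alk = 4.01 kg TAN * 7.14 = 28.6314 kg CaCO3/day

28.6314 kg CaCO3/day


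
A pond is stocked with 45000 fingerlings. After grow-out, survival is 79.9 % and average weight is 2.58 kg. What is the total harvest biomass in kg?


Survivors = 45000 * 79.9/100 = 35955 fish
Harvest biomass = survivors * W_f = 35955 * 2.58 = 92763.9 kg

92763.9 kg


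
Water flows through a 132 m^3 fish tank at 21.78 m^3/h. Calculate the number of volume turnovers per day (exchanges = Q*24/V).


Daily flow volume = 21.78 m^3/h * 24 h = 522.72 m^3/day
Exchanges = daily flow / tank volume = 522.72 / 132 = 3.96 exchanges/day

3.96 exchanges/day


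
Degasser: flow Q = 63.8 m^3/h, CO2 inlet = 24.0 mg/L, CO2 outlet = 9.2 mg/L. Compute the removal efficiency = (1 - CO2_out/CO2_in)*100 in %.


CO2_out / CO2_in = 9.2 / 24.0 = 0.38333333
Fraction remaining = 0.38333333
efficiency = (1 - 0.38333333) * 100 = 61.6667 %

61.6667 %


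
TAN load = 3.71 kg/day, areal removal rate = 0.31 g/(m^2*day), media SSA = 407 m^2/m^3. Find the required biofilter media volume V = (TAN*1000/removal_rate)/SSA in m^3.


A = 3.71*1000 / 0.31 = 11967.742 m^2
V = 11967.742 / 407 = 29.4048

29.4048 m^3


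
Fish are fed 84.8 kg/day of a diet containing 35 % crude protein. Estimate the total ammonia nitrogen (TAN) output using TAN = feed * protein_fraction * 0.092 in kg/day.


Protein in feed = 84.8 * 35/100 = 29.68 kg/day
TAN = protein * 0.092 = 29.68 * 0.092 = 2.73056 kg/day

2.73056 kg/day


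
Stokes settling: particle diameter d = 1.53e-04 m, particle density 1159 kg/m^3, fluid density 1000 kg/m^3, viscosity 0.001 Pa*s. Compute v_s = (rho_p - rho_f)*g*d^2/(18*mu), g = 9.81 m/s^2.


Density difference: rho_p - rho_f = 1159 - 1000 = 159 kg/m^3
d^2 = (1.53e-04)^2 = 2.3409e-08 m^2
Numerator = (rho_p - rho_f) * g * d^2 = 159 * 9.81 * 2.3409e-08 = 3.6513124e-05
Denominator = 18 * mu = 18 * 0.001 = 0.018
v_s = 3.6513124e-05 / 0.018 = 0.00202851 m/s
Check: Re = rho_f * v_s * d / mu = 1000 * 0.00202851 * 1.53e-04 / 0.001 = 0.31 < 1, so Stokes' law applies.

0.00202851 m/s


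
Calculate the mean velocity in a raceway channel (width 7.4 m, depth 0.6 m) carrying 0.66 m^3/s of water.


Cross-sectional area = W * d = 7.4 * 0.6 = 4.44 m^2
Velocity = Q / A = 0.66 / 4.44 = 0.148649 m/s

0.148649 m/s


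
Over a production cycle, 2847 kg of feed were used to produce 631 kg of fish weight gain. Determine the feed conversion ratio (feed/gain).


FCR = feed consumed / weight gained
FCR = 2847 kg / 631 kg = 4.51189

4.51189


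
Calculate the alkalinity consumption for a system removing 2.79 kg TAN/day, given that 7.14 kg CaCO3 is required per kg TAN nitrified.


Alkalinity factor: 7.14 kg CaCO3 consumed per kg TAN nitrified
alk = 2.79 kg TAN * 7.14 = 19.9206 kg CaCO3/day

19.9206 kg CaCO3/day


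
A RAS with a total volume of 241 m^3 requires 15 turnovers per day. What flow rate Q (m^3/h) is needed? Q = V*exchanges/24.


Daily recirculation volume = 241 m^3 * 15 = 3615 m^3/day
Flow rate Q = daily volume / 24 h = 3615 / 24 = 150.625 m^3/h

150.625 m^3/h


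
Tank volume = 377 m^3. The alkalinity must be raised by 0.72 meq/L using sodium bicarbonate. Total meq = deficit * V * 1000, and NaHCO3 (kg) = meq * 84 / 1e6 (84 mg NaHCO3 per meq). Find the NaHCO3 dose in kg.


Tank volume in L = 377 m^3 * 1000 = 377000 L
Total meq required = 0.72 meq/L * 377000 L = 271440 meq
NaHCO3 mass = 271440 meq * 84 mg/meq / 1e6 = 22.801 kg

22.801 kg


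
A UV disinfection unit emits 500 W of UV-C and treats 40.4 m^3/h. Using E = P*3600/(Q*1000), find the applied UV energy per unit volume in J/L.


Energy delivered per hour = 500 W * 3600 s = 1800000 J/h
Volume treated per hour = 40.4 m^3/h * 1000 = 40400 L/h
dose = 1800000 / 40400 = 44.5545 J/L

44.5545 J/L


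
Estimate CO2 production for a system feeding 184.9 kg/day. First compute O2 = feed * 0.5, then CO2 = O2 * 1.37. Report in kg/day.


O2 = 184.9 * 0.5 = 92.45
CO2 = 92.45 * 1.37 = 126.6565

126.6565 kg/day


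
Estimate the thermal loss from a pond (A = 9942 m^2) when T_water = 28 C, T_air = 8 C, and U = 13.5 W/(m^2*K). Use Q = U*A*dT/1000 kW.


Temperature difference dT = 28 - 8 = 20 K
Heat loss (W) = U * A * dT = 13.5 * 9942 * 20 = 2684340 W
Convert to kW: 2684340 / 1000 = 2684.34 kW

2684.34 kW


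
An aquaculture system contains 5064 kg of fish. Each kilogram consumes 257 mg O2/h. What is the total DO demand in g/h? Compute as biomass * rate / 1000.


Total O2 consumption (mg/h) = 5064 kg * 257 mg/(kg*h) = 1301448 mg/h
Convert to g/h: 1301448 / 1000 = 1301.448 g/h

1301.448 g/h


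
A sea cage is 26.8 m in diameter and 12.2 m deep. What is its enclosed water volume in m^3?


r = d/2 = 26.8/2 = 13.4 m
Base area = pi*r^2 = pi*13.4^2 = 564.10438 m^2
Volume = 564.10438 * 12.2 = 6882.07 m^3

6882.07 m^3


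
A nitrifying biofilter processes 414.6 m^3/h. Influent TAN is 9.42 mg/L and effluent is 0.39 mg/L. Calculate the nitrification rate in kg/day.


Concentration drop: TAN_in - TAN_out = 9.42 - 0.39 = 9.03 mg/L
Hourly TAN removed = Q * dTAN = 414.6 m^3/h * 9.03 mg/L = 3743.838 g/h  (m^3/h * mg/L = g/h)
Daily TAN removed = 3743.838 * 24 = 89852.112 g/day
Convert to kg/day: 89852.112 / 1000 = 89.852112 kg/day

89.852112 kg/day


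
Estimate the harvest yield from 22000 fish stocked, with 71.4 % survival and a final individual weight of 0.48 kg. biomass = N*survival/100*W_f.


Survivors = 22000 * 71.4/100 = 15708 fish
Harvest biomass = survivors * W_f = 15708 * 0.48 = 7539.84 kg

7539.84 kg


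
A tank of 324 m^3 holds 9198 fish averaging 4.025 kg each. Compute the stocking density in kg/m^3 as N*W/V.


Total biomass = 9198 fish * 4.025 kg = 37021.95 kg
Density = total biomass / volume = 37021.95 / 324 = 114.265 kg/m^3

114.265 kg/m^3


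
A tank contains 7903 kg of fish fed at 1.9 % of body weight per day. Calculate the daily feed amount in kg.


Feeding rate fraction = 1.9% / 100 = 0.019
Daily feed = 7903 kg * 0.019 = 150.157 kg/day

150.157 kg/day


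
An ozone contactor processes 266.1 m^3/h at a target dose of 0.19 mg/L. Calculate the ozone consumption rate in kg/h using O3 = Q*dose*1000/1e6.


O3 demand (mg/h) = Q * dose * 1000 = 266.1 * 0.19 * 1000 = 50559 mg/h
Convert mg to kg: 50559 / 1e6 = 0.050559 kg/h

0.050559 kg/h


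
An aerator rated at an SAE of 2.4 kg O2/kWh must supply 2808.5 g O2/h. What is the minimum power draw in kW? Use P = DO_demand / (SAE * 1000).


SAE in g O2/kWh = 2.4 * 1000 = 2400 g/kWh
P = DO_demand / SAE_g = 2808.5 / 2400 = 1.17021 kW

1.17021 kW


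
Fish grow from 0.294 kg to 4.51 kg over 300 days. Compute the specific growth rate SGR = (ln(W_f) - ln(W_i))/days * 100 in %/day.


ln(W_f) = ln(4.51) = 1.5062972
ln(W_i) = ln(0.294) = -1.2241755
ln(W_f) - ln(W_i) = 1.5062972 - -1.2241755 = 2.7304727
SGR = 2.7304727 / 300 * 100 = 0.910158 %/day

0.910158 %/day


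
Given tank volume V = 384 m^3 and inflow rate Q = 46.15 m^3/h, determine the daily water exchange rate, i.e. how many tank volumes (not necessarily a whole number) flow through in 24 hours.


Daily flow volume = 46.15 m^3/h * 24 h = 1107.6 m^3/day
Exchanges = daily flow / tank volume = 1107.6 / 384 = 2.88437 exchanges/day

2.88437 exchanges/day


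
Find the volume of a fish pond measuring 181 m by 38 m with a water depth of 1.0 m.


Base area = L * W = 181 * 38 = 6878 m^2
Volume = area * depth = 6878 * 1.0 = 6878 m^3

6878 m^3


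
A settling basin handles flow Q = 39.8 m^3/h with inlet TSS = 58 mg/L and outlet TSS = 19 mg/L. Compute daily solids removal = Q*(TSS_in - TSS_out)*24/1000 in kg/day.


Concentration drop: TSS_in - TSS_out = 58 - 19 = 39 mg/L
Hourly solids removed = Q * dTSS = 39.8 m^3/h * 39 mg/L = 1552.2 g/h  (m^3/h * mg/L = g/h)
Daily solids removed = 1552.2 * 24 = 37252.8 g/day
Convert g to kg: 37252.8 / 1000 = 37.2528 kg/day

37.2528 kg/day


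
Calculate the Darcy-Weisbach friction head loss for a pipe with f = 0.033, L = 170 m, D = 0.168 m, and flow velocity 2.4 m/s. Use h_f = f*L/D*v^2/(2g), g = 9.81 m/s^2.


v^2 = 2.4^2 = 5.76 m^2/s^2
L/D = 170/0.168 = 1011.9048
h_f = f*(L/D)*v^2/(2g) = 0.033 * 1011.9048 * 5.76 / 19.62 = 9.80341 m

9.80341 m


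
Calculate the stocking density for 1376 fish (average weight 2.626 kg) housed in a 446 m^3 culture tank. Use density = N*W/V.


Total biomass = 1376 fish * 2.626 kg = 3613.376 kg
Density = total biomass / volume = 3613.376 / 446 = 8.10174 kg/m^3

8.10174 kg/m^3


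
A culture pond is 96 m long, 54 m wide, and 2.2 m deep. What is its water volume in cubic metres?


Base area = L * W = 96 * 54 = 5184 m^2
Volume = area * depth = 5184 * 2.2 = 11404.8 m^3

11404.8 m^3


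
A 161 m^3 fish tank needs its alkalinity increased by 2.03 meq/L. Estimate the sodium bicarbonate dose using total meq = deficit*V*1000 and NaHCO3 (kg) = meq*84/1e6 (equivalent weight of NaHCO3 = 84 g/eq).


Tank volume in L = 161 m^3 * 1000 = 161000 L
Total meq required = 2.03 meq/L * 161000 L = 326830 meq
NaHCO3 mass = 326830 meq * 84 mg/meq / 1e6 = 27.4537 kg

27.4537 kg


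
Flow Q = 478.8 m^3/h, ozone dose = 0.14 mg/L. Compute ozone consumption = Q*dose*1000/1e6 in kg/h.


O3 demand (mg/h) = Q * dose * 1000 = 478.8 * 0.14 * 1000 = 67032 mg/h
Convert mg to kg: 67032 / 1e6 = 0.067032 kg/h

0.067032 kg/h


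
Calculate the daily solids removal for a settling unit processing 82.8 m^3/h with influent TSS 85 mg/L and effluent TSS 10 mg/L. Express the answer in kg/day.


Concentration drop: TSS_in - TSS_out = 85 - 10 = 75 mg/L
Hourly solids removed = Q * dTSS = 82.8 m^3/h * 75 mg/L = 6210 g/h  (m^3/h * mg/L = g/h)
Daily solids removed = 6210 * 24 = 149040 g/day
Convert g to kg: 149040 / 1000 = 149.04 kg/day

149.04 kg/day


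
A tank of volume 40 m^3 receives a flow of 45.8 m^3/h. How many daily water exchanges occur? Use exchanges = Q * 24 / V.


Daily flow volume = 45.8 m^3/h * 24 h = 1099.2 m^3/day
Exchanges = daily flow / tank volume = 1099.2 / 40 = 27.48 exchanges/day

27.48 exchanges/day


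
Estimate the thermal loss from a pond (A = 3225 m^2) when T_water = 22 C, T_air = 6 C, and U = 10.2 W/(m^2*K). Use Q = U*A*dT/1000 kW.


Temperature difference dT = 22 - 6 = 16 K
Heat loss (W) = U * A * dT = 10.2 * 3225 * 16 = 526320 W
Convert to kW: 526320 / 1000 = 526.32 kW

526.32 kW


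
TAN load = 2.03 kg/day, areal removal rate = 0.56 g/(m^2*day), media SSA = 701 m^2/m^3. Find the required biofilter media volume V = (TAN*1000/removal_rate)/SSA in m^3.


A = 2.03*1000 / 0.56 = 3625 m^2
V = 3625 / 701 = 5.17118

5.17118 m^3


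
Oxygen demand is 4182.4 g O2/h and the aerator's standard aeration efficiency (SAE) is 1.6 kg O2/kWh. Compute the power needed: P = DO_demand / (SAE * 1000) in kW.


SAE in g O2/kWh = 1.6 * 1000 = 1600 g/kWh
P = DO_demand / SAE_g = 4182.4 / 1600 = 2.614 kW

2.614 kW


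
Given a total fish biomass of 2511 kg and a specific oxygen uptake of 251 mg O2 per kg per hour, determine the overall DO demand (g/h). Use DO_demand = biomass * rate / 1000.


Total O2 consumption (mg/h) = 2511 kg * 251 mg/(kg*h) = 630261 mg/h
Convert to g/h: 630261 / 1000 = 630.261 g/h

630.261 g/h


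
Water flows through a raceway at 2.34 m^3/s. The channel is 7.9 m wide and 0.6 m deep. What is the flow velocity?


Cross-sectional area = W * d = 7.9 * 0.6 = 4.74 m^2
Velocity = Q / A = 2.34 / 4.74 = 0.493671 m/s

0.493671 m/s


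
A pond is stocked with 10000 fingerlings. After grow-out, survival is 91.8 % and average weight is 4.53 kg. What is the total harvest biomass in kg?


Survivors = 10000 * 91.8/100 = 9180 fish
Harvest biomass = survivors * W_f = 9180 * 4.53 = 41585.4 kg

41585.4 kg


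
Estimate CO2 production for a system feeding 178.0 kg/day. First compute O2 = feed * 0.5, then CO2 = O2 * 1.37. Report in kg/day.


O2 = 178.0 * 0.5 = 89
CO2 = 89 * 1.37 = 121.93

121.93 kg/day


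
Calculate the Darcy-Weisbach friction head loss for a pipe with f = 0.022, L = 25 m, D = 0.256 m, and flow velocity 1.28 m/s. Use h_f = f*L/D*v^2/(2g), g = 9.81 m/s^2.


v^2 = 1.28^2 = 1.6384 m^2/s^2
L/D = 25/0.256 = 97.65625
h_f = f*(L/D)*v^2/(2g) = 0.022 * 97.65625 * 1.6384 / 19.62 = 0.179409 m

0.179409 m


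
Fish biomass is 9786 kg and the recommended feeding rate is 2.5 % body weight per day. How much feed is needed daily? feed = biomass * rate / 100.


Feeding rate fraction = 2.5% / 100 = 0.025
Daily feed = 9786 kg * 0.025 = 244.65 kg/day

244.65 kg/day


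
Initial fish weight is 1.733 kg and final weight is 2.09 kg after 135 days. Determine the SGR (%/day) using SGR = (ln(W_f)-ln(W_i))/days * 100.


ln(W_f) = ln(2.09) = 0.73716407
ln(W_i) = ln(1.733) = 0.54985401
ln(W_f) - ln(W_i) = 0.73716407 - 0.54985401 = 0.18731006
SGR = 0.18731006 / 135 * 100 = 0.138748 %/day

0.138748 %/day


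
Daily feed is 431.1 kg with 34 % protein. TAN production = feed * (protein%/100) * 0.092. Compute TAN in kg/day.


Protein in feed = 431.1 * 34/100 = 146.574 kg/day
TAN = protein * 0.092 = 146.574 * 0.092 = 13.484808 kg/day

13.484808 kg/day


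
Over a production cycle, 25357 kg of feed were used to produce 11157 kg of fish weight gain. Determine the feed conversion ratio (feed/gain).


FCR = feed consumed / weight gained
FCR = 25357 kg / 11157 kg = 2.27274

2.27274


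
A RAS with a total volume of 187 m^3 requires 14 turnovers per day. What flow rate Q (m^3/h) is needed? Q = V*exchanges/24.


Daily recirculation volume = 187 m^3 * 14 = 2618 m^3/day
Flow rate Q = daily volume / 24 h = 2618 / 24 = 109.083 m^3/h

109.083 m^3/h


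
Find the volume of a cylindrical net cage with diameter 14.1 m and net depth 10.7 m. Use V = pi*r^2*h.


r = d/2 = 14.1/2 = 7.05 m
Base area = pi*r^2 = pi*7.05^2 = 156.14501 m^2
Volume = 156.14501 * 10.7 = 1670.75 m^3

1670.75 m^3


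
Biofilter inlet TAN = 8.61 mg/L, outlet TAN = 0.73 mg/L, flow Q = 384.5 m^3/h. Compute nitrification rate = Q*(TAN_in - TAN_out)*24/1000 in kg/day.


Concentration drop: TAN_in - TAN_out = 8.61 - 0.73 = 7.88 mg/L
Hourly TAN removed = Q * dTAN = 384.5 m^3/h * 7.88 mg/L = 3029.86 g/h  (m^3/h * mg/L = g/h)
Daily TAN removed = 3029.86 * 24 = 72716.64 g/day
Convert to kg/day: 72716.64 / 1000 = 72.71664 kg/day

72.71664 kg/day


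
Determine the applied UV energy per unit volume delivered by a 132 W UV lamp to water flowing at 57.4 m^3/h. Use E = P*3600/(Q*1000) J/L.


Energy delivered per hour = 132 W * 3600 s = 475200 J/h
Volume treated per hour = 57.4 m^3/h * 1000 = 57400 L/h
dose = 475200 / 57400 = 8.27875 J/L

8.27875 J/L


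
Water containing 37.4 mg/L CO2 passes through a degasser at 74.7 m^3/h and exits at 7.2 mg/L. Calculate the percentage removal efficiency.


CO2_out / CO2_in = 7.2 / 37.4 = 0.19251337
Fraction remaining = 0.19251337
efficiency = (1 - 0.19251337) * 100 = 80.7487 %

80.7487 %


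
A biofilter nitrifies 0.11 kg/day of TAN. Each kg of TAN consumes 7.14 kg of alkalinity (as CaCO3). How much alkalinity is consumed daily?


Alkalinity factor: 7.14 kg CaCO3 consumed per kg TAN nitrified
alk = 0.11 kg TAN * 7.14 = 0.7854 kg CaCO3/day

0.7854 kg CaCO3/day


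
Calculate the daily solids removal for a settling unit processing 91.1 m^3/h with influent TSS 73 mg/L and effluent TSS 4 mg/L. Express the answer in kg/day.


Concentration drop: TSS_in - TSS_out = 73 - 4 = 69 mg/L
Hourly solids removed = Q * dTSS = 91.1 m^3/h * 69 mg/L = 6285.9 g/h  (m^3/h * mg/L = g/h)
Daily solids removed = 6285.9 * 24 = 150861.6 g/day
Convert g to kg: 150861.6 / 1000 = 150.8616 kg/day

150.8616 kg/day


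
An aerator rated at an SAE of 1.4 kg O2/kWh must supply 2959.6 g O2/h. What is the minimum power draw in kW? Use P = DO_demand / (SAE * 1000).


SAE in g O2/kWh = 1.4 * 1000 = 1400 g/kWh
P = DO_demand / SAE_g = 2959.6 / 1400 = 2.114 kW

2.114 kW


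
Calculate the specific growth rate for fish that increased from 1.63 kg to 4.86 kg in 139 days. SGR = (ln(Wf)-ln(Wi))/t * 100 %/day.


ln(W_f) = ln(4.86) = 1.5810384
ln(W_i) = ln(1.63) = 0.48858001
ln(W_f) - ln(W_i) = 1.5810384 - 0.48858001 = 1.0924584
SGR = 1.0924584 / 139 * 100 = 0.785941 %/day

0.785941 %/day


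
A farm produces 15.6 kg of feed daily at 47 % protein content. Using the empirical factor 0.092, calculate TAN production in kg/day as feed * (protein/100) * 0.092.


Protein in feed = 15.6 * 47/100 = 7.332 kg/day
TAN = protein * 0.092 = 7.332 * 0.092 = 0.674544 kg/day

0.674544 kg/day


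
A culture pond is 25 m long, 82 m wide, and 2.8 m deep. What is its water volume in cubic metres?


Base area = L * W = 25 * 82 = 2050 m^2
Volume = area * depth = 2050 * 2.8 = 5740 m^3

5740 m^3


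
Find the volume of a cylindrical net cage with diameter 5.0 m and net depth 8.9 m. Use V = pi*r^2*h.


r = d/2 = 5.0/2 = 2.5 m
Base area = pi*r^2 = pi*2.5^2 = 19.634954 m^2
Volume = 19.634954 * 8.9 = 174.751 m^3

174.751 m^3


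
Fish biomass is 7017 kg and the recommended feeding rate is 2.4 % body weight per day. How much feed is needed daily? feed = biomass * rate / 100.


Feeding rate fraction = 2.4% / 100 = 0.024
Daily feed = 7017 kg * 0.024 = 168.408 kg/day

168.408 kg/day


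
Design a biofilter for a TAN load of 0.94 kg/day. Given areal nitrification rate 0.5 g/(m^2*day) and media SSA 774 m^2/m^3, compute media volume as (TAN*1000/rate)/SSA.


A = 0.94*1000 / 0.5 = 1880 m^2
V = 1880 / 774 = 2.42894

2.42894 m^3


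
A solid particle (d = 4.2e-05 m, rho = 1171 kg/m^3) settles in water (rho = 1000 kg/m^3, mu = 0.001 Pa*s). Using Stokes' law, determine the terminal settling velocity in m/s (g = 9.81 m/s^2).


Density difference: rho_p - rho_f = 1171 - 1000 = 171 kg/m^3
d^2 = (4.2e-05)^2 = 1.764e-09 m^2
Numerator = (rho_p - rho_f) * g * d^2 = 171 * 9.81 * 1.764e-09 = 2.9591276e-06
Denominator = 18 * mu = 18 * 0.001 = 0.018
v_s = 2.9591276e-06 / 0.018 = 1.64396e-04 m/s
Check: Re = rho_f * v_s * d / mu = 1000 * 1.64396e-04 * 4.2e-05 / 0.001 = 0.0069 < 1, so Stokes' law applies.

1.64396e-04 m/s


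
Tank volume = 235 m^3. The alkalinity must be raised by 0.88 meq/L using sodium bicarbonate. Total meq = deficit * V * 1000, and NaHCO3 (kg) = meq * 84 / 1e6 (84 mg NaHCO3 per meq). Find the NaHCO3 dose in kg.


Tank volume in L = 235 m^3 * 1000 = 235000 L
Total meq required = 0.88 meq/L * 235000 L = 206800 meq
NaHCO3 mass = 206800 meq * 84 mg/meq / 1e6 = 17.3712 kg

17.3712 kg


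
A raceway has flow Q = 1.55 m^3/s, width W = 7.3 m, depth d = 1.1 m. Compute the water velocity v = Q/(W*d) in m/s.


Cross-sectional area = W * d = 7.3 * 1.1 = 8.03 m^2
Velocity = Q / A = 1.55 / 8.03 = 0.193026 m/s

0.193026 m/s


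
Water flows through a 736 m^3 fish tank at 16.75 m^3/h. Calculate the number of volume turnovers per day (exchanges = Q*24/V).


Daily flow volume = 16.75 m^3/h * 24 h = 402 m^3/day
Exchanges = daily flow / tank volume = 402 / 736 = 0.546196 exchanges/day

0.546196 exchanges/day


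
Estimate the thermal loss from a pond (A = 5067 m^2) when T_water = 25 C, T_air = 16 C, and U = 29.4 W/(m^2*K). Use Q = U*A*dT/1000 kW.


Temperature difference dT = 25 - 16 = 9 K
Heat loss (W) = U * A * dT = 29.4 * 5067 * 9 = 1340728.2 W
Convert to kW: 1340728.2 / 1000 = 1340.7282 kW

1340.7282 kW


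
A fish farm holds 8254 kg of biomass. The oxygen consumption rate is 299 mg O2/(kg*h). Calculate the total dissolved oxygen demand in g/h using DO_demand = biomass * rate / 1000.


Total O2 consumption (mg/h) = 8254 kg * 299 mg/(kg*h) = 2467946 mg/h
Convert to g/h: 2467946 / 1000 = 2467.946 g/h

2467.946 g/h


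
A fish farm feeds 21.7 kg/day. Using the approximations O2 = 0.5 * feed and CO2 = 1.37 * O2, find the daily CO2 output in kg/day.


O2 = 21.7 * 0.5 = 10.85
CO2 = 10.85 * 1.37 = 14.8645

14.8645 kg/day


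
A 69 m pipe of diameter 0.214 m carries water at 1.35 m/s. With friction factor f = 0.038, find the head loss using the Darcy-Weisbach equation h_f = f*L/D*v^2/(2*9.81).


v^2 = 1.35^2 = 1.8225 m^2/s^2
L/D = 69/0.214 = 322.42991
h_f = f*(L/D)*v^2/(2g) = 0.038 * 322.42991 * 1.8225 / 19.62 = 1.13812 m

1.13812 m


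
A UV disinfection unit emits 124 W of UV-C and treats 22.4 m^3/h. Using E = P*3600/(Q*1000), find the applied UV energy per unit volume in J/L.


Energy delivered per hour = 124 W * 3600 s = 446400 J/h
Volume treated per hour = 22.4 m^3/h * 1000 = 22400 L/h
dose = 446400 / 22400 = 19.9286 J/L

19.9286 J/L


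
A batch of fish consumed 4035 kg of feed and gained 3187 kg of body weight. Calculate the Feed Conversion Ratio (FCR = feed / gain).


FCR = feed consumed / weight gained
FCR = 4035 kg / 3187 kg = 1.26608

1.26608


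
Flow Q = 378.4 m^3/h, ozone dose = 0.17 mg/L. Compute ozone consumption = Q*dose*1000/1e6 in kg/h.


O3 demand (mg/h) = Q * dose * 1000 = 378.4 * 0.17 * 1000 = 64328 mg/h
Convert mg to kg: 64328 / 1e6 = 0.064328 kg/h

0.064328 kg/h


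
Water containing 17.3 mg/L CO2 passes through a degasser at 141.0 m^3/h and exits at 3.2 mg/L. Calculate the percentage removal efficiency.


CO2_out / CO2_in = 3.2 / 17.3 = 0.1849711
Fraction remaining = 0.1849711
efficiency = (1 - 0.1849711) * 100 = 81.5029 %

81.5029 %


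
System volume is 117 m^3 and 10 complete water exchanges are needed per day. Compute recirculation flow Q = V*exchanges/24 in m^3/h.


Daily recirculation volume = 117 m^3 * 10 = 1170 m^3/day
Flow rate Q = daily volume / 24 h = 1170 / 24 = 48.75 m^3/h

48.75 m^3/h


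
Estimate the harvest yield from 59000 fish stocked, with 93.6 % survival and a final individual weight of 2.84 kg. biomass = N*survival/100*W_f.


Survivors = 59000 * 93.6/100 = 55224 fish
Harvest biomass = survivors * W_f = 55224 * 2.84 = 156836.16 kg

156836.16 kg


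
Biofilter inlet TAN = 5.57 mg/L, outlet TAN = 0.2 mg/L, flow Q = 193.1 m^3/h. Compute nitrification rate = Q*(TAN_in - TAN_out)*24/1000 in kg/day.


Concentration drop: TAN_in - TAN_out = 5.57 - 0.2 = 5.37 mg/L
Hourly TAN removed = Q * dTAN = 193.1 m^3/h * 5.37 mg/L = 1036.947 g/h  (m^3/h * mg/L = g/h)
Daily TAN removed = 1036.947 * 24 = 24886.728 g/day
Convert to kg/day: 24886.728 / 1000 = 24.886728 kg/day

24.886728 kg/day


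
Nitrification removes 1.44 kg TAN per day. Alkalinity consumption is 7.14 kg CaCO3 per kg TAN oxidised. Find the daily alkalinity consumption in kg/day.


Alkalinity factor: 7.14 kg CaCO3 consumed per kg TAN nitrified
alk = 1.44 kg TAN * 7.14 = 10.2816 kg CaCO3/day

10.2816 kg CaCO3/day


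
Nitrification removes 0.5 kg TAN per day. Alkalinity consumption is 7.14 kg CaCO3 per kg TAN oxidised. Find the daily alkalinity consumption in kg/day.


Alkalinity factor: 7.14 kg CaCO3 consumed per kg TAN nitrified
alk = 0.5 kg TAN * 7.14 = 3.57 kg CaCO3/day

3.57 kg CaCO3/day


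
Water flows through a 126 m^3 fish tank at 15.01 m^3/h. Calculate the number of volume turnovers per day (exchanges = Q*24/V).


Daily flow volume = 15.01 m^3/h * 24 h = 360.24 m^3/day
Exchanges = daily flow / tank volume = 360.24 / 126 = 2.85905 exchanges/day

2.85905 exchanges/day


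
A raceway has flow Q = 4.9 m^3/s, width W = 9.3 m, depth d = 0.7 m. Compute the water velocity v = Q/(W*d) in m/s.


Cross-sectional area = W * d = 9.3 * 0.7 = 6.51 m^2
Velocity = Q / A = 4.9 / 6.51 = 0.752688 m/s

0.752688 m/s


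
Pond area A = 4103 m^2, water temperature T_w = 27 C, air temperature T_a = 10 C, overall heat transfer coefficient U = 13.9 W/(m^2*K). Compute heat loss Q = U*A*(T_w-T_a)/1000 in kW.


Temperature difference dT = 27 - 10 = 17 K
Heat loss (W) = U * A * dT = 13.9 * 4103 * 17 = 969538.9 W
Convert to kW: 969538.9 / 1000 = 969.5389 kW

969.5389 kW


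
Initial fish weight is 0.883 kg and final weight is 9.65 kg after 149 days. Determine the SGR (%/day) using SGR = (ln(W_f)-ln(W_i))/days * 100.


ln(W_f) = ln(9.65) = 2.2669579
ln(W_i) = ln(0.883) = -0.12443008
ln(W_f) - ln(W_i) = 2.2669579 - -0.12443008 = 2.391388
SGR = 2.391388 / 149 * 100 = 1.60496 %/day

1.60496 %/day


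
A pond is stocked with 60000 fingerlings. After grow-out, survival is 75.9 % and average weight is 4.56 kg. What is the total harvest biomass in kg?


Survivors = 60000 * 75.9/100 = 45540 fish
Harvest biomass = survivors * W_f = 45540 * 4.56 = 207662.4 kg

207662.4 kg


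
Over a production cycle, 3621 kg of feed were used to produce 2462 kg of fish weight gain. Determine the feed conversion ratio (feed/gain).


FCR = feed consumed / weight gained
FCR = 3621 kg / 2462 kg = 1.47076

1.47076


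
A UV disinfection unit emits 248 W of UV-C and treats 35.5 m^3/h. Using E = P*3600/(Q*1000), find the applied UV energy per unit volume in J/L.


Energy delivered per hour = 248 W * 3600 s = 892800 J/h
Volume treated per hour = 35.5 m^3/h * 1000 = 35500 L/h
dose = 892800 / 35500 = 25.1493 J/L

25.1493 J/L


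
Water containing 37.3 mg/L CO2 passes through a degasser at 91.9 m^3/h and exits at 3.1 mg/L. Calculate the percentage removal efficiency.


CO2_out / CO2_in = 3.1 / 37.3 = 0.08310992
Fraction remaining = 0.08310992
efficiency = (1 - 0.08310992) * 100 = 91.689 %

91.689 %


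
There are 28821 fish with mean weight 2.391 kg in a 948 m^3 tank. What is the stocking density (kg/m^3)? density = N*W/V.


Total biomass = 28821 fish * 2.391 kg = 68911.011 kg
Density = total biomass / volume = 68911.011 / 948 = 72.6909 kg/m^3

72.6909 kg/m^3


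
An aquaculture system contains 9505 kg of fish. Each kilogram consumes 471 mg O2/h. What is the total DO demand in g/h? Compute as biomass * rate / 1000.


Total O2 consumption (mg/h) = 9505 kg * 471 mg/(kg*h) = 4476855 mg/h
Convert to g/h: 4476855 / 1000 = 4476.855 g/h

4476.855 g/h


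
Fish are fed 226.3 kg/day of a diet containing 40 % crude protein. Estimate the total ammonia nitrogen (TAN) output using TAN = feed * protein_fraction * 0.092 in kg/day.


Protein in feed = 226.3 * 40/100 = 90.52 kg/day
TAN = protein * 0.092 = 90.52 * 0.092 = 8.32784 kg/day

8.32784 kg/day


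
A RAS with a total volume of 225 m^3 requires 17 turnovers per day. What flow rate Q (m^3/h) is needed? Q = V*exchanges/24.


Daily recirculation volume = 225 m^3 * 17 = 3825 m^3/day
Flow rate Q = daily volume / 24 h = 3825 / 24 = 159.375 m^3/h

159.375 m^3/h
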